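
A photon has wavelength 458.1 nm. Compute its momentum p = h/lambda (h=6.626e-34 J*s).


p = h / lambda
= 6.626e-34 / (458.1e-9)
= 6.626e-34 / 4.5810e-07
= 1.4464e-27 kg*m/s

1.4464e-27


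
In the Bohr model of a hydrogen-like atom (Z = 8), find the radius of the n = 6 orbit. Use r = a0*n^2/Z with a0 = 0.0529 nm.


r = a0 * n^2 / Z
= 0.0529 * 6^2 / 8
= 0.0529 * 36 / 8
= 0.2381 nm

0.2381


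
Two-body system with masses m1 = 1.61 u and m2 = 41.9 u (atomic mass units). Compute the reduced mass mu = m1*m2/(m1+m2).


mu = m1 * m2 / (m1 + m2)
= 1.61 * 41.9 / (1.61 + 41.9)
= 67.459 / 43.51
= 1.5504 u

1.5504


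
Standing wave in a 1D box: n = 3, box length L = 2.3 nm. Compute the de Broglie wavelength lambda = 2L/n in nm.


lambda = 2L / n
= 2 * 2.3 / 3
= 4.6 / 3
= 1.5333 nm

1.5333


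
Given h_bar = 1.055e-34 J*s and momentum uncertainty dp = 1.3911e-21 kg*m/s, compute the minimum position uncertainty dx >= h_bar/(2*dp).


dx = h_bar / (2 * dp)
= 1.055e-34 / (2 * 1.3911e-21)
= 1.055e-34 / 2.7822e-21
= 3.7920e-14 m

3.7920e-14


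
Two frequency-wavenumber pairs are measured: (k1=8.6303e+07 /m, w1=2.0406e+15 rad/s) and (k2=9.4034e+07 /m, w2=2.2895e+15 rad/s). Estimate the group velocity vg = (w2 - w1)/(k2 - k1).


vg = (w2 - w1) / (k2 - k1)
= (2.2895e+15 - 2.0406e+15) / (9.4034e+07 - 8.6303e+07)
= 2.4890e+14 / 7.7310e+06
= 3.2195e+07 m/s

3.2195e+07


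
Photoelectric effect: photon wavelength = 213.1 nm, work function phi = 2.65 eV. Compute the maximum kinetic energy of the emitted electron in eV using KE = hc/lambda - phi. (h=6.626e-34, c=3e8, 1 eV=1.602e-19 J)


E_photon = hc / lambda
= (6.626e-34)(3e8) / (213.1e-9)
= 9.3280e-19 J
= 5.8227 eV
KE = E_photon - phi
= 5.8227 - 2.65
= 3.1727 eV

3.1727


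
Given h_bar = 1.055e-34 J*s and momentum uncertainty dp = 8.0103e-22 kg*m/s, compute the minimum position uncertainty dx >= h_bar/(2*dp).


dx = h_bar / (2 * dp)
= 1.055e-34 / (2 * 8.0103e-22)
= 1.055e-34 / 1.6021e-21
= 6.5853e-14 m

6.5853e-14


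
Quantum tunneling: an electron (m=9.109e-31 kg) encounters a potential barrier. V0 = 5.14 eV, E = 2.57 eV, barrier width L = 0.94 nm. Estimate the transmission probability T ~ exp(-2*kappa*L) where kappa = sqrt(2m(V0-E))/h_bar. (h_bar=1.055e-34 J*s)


V0 - E = 2.57 eV = 4.1171e-19 J
kappa = sqrt(2 * m * (V0-E)) / h_bar
= sqrt(2 * 9.109e-31 * 4.1171e-19) / 1.055e-34
= 8.2091e+09 /m
2*kappa*L = 2 * 8.2091e+09 * 0.94e-9
= 15.4331
T = exp(-15.4331) = 1.983736e-07

1.983736e-07


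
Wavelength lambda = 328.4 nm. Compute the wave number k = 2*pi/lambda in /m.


k = 2 * pi / lambda
= 6.2832 / (328.4e-9)
= 6.2832 / 3.2840e-07
= 1.9133e+07 /m

1.9133e+07


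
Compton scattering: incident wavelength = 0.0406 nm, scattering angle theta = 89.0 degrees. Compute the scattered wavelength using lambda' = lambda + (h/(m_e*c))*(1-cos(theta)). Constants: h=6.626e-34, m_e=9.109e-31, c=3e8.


Compton wavelength: h/(m_e*c) = 2.4247e-12 m
d_lambda = 2.4247e-12 * (1 - cos(89.0 deg))
= 2.4247e-12 * 0.982548
= 2.3824e-12 m = 0.002382 nm
lambda' = 0.0406 + 0.002382
= 0.042982 nm

0.042982


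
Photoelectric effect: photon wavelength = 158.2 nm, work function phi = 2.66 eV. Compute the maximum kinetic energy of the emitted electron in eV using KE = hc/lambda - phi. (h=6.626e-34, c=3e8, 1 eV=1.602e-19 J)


E_photon = hc / lambda
= (6.626e-34)(3e8) / (158.2e-9)
= 1.2565e-18 J
= 7.8434 eV
KE = E_photon - phi
= 7.8434 - 2.66
= 5.1834 eV

5.1834


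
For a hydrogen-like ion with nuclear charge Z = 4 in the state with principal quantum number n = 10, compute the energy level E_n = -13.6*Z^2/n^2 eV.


E_n = -13.6 * Z^2 / n^2
= -13.6 * 4^2 / 10^2
= -13.6 * 16 / 100
= -2.176 eV

-2.176


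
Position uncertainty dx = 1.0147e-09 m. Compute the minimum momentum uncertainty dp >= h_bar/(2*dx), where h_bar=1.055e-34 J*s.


dp = h_bar / (2 * dx)
= 1.055e-34 / (2 * 1.0147e-09)
= 1.055e-34 / 2.0294e-09
= 5.1986e-26 kg*m/s

5.1986e-26


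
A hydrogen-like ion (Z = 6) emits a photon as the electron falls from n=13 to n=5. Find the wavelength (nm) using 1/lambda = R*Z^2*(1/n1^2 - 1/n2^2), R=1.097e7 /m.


1/lambda = R * Z^2 * (1/n1^2 - 1/n2^2)
= 1.097e7 * 6^2 * (1/5^2 - 1/13^2)
= 1.097e7 * 36 * (0.04 - 0.005917)
= 1.3460e+07 /m
lambda = 1 / 1.3460e+07
= 74.2942 nm

74.2942


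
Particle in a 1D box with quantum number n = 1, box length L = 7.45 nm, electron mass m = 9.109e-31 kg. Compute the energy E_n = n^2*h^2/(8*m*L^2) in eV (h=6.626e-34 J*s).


E = n^2 * h^2 / (8 * m * L^2)
= 1^2 * (6.626e-34)^2 / (8 * 9.109e-31 * (7.45e-9)^2)
= 1 * 4.3904e-67 / (8 * 9.109e-31 * 5.5503e-17)
= 1.0855e-21 J
= 0.0068 eV

0.0068


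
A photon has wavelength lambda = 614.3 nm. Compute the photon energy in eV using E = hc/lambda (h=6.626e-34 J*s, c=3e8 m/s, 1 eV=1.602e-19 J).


E = hc / lambda
= (6.626e-34)(3e8) / (614.3e-9)
= 1.9878e-25 / 6.1430e-07
= 3.2359e-19 J
Converting to eV: 3.2359e-19 / 1.602e-19
= 2.0199 eV

2.0199


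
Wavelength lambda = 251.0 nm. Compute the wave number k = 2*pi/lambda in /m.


k = 2 * pi / lambda
= 6.2832 / (251.0e-9)
= 6.2832 / 2.5100e-07
= 2.5033e+07 /m

2.5033e+07


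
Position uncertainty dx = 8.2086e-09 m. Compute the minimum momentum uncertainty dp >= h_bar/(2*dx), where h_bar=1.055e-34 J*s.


dp = h_bar / (2 * dx)
= 1.055e-34 / (2 * 8.2086e-09)
= 1.055e-34 / 1.6417e-08
= 6.4262e-27 kg*m/s

6.4262e-27


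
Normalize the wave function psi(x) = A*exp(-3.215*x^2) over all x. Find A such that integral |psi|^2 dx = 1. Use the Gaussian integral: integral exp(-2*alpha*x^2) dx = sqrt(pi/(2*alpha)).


integral |psi|^2 dx = A^2 * sqrt(pi/(2*alpha)) = 1
A^2 = sqrt(2*alpha/pi)
= sqrt(2 * 3.215 / pi)
= 1.430641
A = sqrt(1.430641)
= 1.1961

1.1961


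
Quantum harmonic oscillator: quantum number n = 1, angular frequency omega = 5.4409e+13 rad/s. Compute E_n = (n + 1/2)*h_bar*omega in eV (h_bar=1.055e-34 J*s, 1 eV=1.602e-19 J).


E = (n + 1/2) * h_bar * omega
= (1 + 0.5) * 1.055e-34 * 5.4409e+13
= 1.5 * 5.7401e-21
= 8.6102e-21 J
= 0.0537 eV

0.0537


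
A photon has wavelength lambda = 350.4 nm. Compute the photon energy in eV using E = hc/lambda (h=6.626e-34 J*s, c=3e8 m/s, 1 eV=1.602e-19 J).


E = hc / lambda
= (6.626e-34)(3e8) / (350.4e-9)
= 1.9878e-25 / 3.5040e-07
= 5.6729e-19 J
Converting to eV: 5.6729e-19 / 1.602e-19
= 3.5412 eV

3.5412


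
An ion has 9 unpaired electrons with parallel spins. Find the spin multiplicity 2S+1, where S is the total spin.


Total spin S = N * (1/2) = 9 * 0.5 = 4.5
Spin multiplicity = 2S + 1
= 2 * 4.5 + 1
= 10

10


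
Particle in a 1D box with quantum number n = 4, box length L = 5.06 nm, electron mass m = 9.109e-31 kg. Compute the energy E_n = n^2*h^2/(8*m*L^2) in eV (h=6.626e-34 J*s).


E = n^2 * h^2 / (8 * m * L^2)
= 4^2 * (6.626e-34)^2 / (8 * 9.109e-31 * (5.06e-9)^2)
= 16 * 4.3904e-67 / (8 * 9.109e-31 * 2.5604e-17)
= 3.7650e-20 J
= 0.235 eV

0.235


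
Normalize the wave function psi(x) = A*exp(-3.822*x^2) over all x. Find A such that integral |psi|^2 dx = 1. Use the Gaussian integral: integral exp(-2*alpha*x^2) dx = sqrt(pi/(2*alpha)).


integral |psi|^2 dx = A^2 * sqrt(pi/(2*alpha)) = 1
A^2 = sqrt(2*alpha/pi)
= sqrt(2 * 3.822 / pi)
= 1.559859
A = sqrt(1.559859)
= 1.2489

1.2489


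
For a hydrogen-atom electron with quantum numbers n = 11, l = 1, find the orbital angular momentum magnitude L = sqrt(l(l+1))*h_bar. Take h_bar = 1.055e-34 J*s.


L = sqrt(l*(l+1)) * h_bar
= sqrt(1 * 2) * 1.055e-34
= sqrt(2) * 1.055e-34
= 1.4142 * 1.055e-34
= 1.4920e-34 J*s

1.4920e-34


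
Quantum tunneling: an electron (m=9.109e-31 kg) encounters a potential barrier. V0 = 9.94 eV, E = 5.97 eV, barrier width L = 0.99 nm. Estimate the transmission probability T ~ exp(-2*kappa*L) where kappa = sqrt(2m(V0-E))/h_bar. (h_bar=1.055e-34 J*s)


V0 - E = 3.97 eV = 6.3599e-19 J
kappa = sqrt(2 * m * (V0-E)) / h_bar
= sqrt(2 * 9.109e-31 * 6.3599e-19) / 1.055e-34
= 1.0203e+10 /m
2*kappa*L = 2 * 1.0203e+10 * 0.99e-9
= 20.2018
T = exp(-20.2018) = 1.684533e-09

1.684533e-09


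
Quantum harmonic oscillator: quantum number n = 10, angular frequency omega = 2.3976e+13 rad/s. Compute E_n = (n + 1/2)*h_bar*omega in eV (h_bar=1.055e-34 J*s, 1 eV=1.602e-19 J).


E = (n + 1/2) * h_bar * omega
= (10 + 0.5) * 1.055e-34 * 2.3976e+13
= 10.5 * 2.5295e-21
= 2.6559e-20 J
= 0.1658 eV

0.1658


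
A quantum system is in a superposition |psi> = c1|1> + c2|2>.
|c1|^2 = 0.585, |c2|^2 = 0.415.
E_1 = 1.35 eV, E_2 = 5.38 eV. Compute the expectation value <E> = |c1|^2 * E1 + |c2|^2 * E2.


<E> = |c1|^2 * E1 + |c2|^2 * E2
= 0.585 * 1.35 + 0.415 * 5.38
= 0.7897 + 2.2327
= 3.0225 eV

3.0225


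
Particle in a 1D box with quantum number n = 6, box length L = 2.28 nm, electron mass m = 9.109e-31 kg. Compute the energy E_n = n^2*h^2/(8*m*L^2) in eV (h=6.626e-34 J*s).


E = n^2 * h^2 / (8 * m * L^2)
= 6^2 * (6.626e-34)^2 / (8 * 9.109e-31 * (2.28e-9)^2)
= 36 * 4.3904e-67 / (8 * 9.109e-31 * 5.1984e-18)
= 4.1723e-19 J
= 2.6044 eV

2.6044


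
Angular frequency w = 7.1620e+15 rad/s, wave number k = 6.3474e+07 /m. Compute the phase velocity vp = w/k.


vp = w / k
= 7.1620e+15 / 6.3474e+07
= 1.1283e+08 m/s

1.1283e+08


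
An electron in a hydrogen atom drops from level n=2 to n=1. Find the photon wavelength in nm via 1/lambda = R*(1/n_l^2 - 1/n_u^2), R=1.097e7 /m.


1/lambda = R * (1/n_l^2 - 1/n_u^2)
= 1.097e7 * (1/1^2 - 1/2^2)
= 1.097e7 * (1.0 - 0.25)
= 1.097e7 * 0.75
= 8.2275e+06 /m
lambda = 1 / 8.2275e+06 = 121.5436 nm

121.5436


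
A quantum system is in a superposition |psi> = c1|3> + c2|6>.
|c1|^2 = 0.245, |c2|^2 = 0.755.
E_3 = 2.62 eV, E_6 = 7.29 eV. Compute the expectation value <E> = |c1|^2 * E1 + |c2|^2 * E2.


<E> = |c1|^2 * E1 + |c2|^2 * E2
= 0.245 * 2.62 + 0.755 * 7.29
= 0.6419 + 5.5039
= 6.1458 eV

6.1458


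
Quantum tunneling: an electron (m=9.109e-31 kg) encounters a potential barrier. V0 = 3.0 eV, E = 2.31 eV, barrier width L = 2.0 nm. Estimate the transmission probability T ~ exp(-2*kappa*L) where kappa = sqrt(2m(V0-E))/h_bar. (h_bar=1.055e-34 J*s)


V0 - E = 0.69 eV = 1.1054e-19 J
kappa = sqrt(2 * m * (V0-E)) / h_bar
= sqrt(2 * 9.109e-31 * 1.1054e-19) / 1.055e-34
= 4.2536e+09 /m
2*kappa*L = 2 * 4.2536e+09 * 2.0e-9
= 17.0143
T = exp(-17.0143) = 4.081223e-08

4.081223e-08


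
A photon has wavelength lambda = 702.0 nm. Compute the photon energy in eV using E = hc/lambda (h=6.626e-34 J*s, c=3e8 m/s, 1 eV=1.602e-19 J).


E = hc / lambda
= (6.626e-34)(3e8) / (702.0e-9)
= 1.9878e-25 / 7.0200e-07
= 2.8316e-19 J
Converting to eV: 2.8316e-19 / 1.602e-19
= 1.7676 eV

1.7676


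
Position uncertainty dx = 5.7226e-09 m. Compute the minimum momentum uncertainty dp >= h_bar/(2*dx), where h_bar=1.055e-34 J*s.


dp = h_bar / (2 * dx)
= 1.055e-34 / (2 * 5.7226e-09)
= 1.055e-34 / 1.1445e-08
= 9.2178e-27 kg*m/s

9.2178e-27


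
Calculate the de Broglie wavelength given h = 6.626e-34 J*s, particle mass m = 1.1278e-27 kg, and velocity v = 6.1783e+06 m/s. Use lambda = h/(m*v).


lambda = h / (m * v)
= 6.626e-34 / (1.1278e-27 * 6.1783e+06)
= 6.626e-34 / 6.9679e-21
= 9.5093e-14 m

9.5093e-14


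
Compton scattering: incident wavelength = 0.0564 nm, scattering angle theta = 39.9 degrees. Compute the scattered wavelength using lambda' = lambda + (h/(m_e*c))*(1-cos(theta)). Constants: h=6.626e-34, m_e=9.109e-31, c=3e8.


Compton wavelength: h/(m_e*c) = 2.4247e-12 m
d_lambda = 2.4247e-12 * (1 - cos(39.9 deg))
= 2.4247e-12 * 0.232835
= 5.6456e-13 m = 0.000565 nm
lambda' = 0.0564 + 0.000565
= 0.056965 nm

0.056965


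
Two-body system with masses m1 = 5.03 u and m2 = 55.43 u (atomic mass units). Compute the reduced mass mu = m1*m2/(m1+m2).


mu = m1 * m2 / (m1 + m2)
= 5.03 * 55.43 / (5.03 + 55.43)
= 278.8129 / 60.46
= 4.6115 u

4.6115


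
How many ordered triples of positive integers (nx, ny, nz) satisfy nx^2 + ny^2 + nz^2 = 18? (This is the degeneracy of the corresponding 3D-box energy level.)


Enumerate all (nx, ny, nz) with nx^2 + ny^2 + nz^2 = 18:
(1,1,4)
(1,4,1)
(4,1,1)
Total degeneracy = 3

3


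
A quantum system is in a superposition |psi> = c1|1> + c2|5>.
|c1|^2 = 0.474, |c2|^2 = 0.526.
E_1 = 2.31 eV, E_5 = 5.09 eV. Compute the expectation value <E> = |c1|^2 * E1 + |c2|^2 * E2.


<E> = |c1|^2 * E1 + |c2|^2 * E2
= 0.474 * 2.31 + 0.526 * 5.09
= 1.0949 + 2.6773
= 3.7723 eV

3.7723


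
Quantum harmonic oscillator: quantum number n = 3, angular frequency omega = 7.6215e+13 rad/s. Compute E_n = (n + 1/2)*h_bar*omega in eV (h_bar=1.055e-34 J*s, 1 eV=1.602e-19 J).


E = (n + 1/2) * h_bar * omega
= (3 + 0.5) * 1.055e-34 * 7.6215e+13
= 3.5 * 8.0407e-21
= 2.8142e-20 J
= 0.1757 eV

0.1757


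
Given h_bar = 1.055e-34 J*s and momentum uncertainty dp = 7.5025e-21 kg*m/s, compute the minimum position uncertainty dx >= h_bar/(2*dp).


dx = h_bar / (2 * dp)
= 1.055e-34 / (2 * 7.5025e-21)
= 1.055e-34 / 1.5005e-20
= 7.0310e-15 m

7.0310e-15


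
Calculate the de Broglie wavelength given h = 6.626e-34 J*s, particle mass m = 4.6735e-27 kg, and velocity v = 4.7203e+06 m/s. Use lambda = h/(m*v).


lambda = h / (m * v)
= 6.626e-34 / (4.6735e-27 * 4.7203e+06)
= 6.626e-34 / 2.2060e-20
= 3.0036e-14 m

3.0036e-14


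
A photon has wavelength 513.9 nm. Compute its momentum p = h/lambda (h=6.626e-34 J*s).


p = h / lambda
= 6.626e-34 / (513.9e-9)
= 6.626e-34 / 5.1390e-07
= 1.2894e-27 kg*m/s

1.2894e-27


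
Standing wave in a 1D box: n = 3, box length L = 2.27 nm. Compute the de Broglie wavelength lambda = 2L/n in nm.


lambda = 2L / n
= 2 * 2.27 / 3
= 4.54 / 3
= 1.5133 nm

1.5133


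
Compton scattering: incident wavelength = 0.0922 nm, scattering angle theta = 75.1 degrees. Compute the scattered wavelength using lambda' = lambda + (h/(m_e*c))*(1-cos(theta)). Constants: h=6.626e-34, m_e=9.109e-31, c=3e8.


Compton wavelength: h/(m_e*c) = 2.4247e-12 m
d_lambda = 2.4247e-12 * (1 - cos(75.1 deg))
= 2.4247e-12 * 0.742867
= 1.8012e-12 m = 0.001801 nm
lambda' = 0.0922 + 0.001801
= 0.094001 nm

0.094001


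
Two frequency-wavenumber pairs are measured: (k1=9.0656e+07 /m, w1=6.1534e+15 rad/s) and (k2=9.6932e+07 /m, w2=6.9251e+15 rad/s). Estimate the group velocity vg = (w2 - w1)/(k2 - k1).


vg = (w2 - w1) / (k2 - k1)
= (6.9251e+15 - 6.1534e+15) / (9.6932e+07 - 9.0656e+07)
= 7.7170e+14 / 6.2760e+06
= 1.2296e+08 m/s

1.2296e+08


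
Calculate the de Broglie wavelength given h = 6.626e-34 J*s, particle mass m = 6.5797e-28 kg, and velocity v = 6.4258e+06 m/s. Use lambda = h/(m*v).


lambda = h / (m * v)
= 6.626e-34 / (6.5797e-28 * 6.4258e+06)
= 6.626e-34 / 4.2280e-21
= 1.5672e-13 m

1.5672e-13


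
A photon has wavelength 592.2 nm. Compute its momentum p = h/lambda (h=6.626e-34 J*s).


p = h / lambda
= 6.626e-34 / (592.2e-9)
= 6.626e-34 / 5.9220e-07
= 1.1189e-27 kg*m/s

1.1189e-27


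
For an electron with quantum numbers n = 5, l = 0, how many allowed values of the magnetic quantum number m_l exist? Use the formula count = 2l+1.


m_l ranges from -l to +l in integer steps
So m_l goes from -0 to +0
Count = 2l + 1 = 2*0 + 1
= 1

1


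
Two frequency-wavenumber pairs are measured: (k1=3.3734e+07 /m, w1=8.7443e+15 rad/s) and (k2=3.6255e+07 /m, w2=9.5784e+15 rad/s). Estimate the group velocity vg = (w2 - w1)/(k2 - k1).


vg = (w2 - w1) / (k2 - k1)
= (9.5784e+15 - 8.7443e+15) / (3.6255e+07 - 3.3734e+07)
= 8.3410e+14 / 2.5210e+06
= 3.3086e+08 m/s

3.3086e+08


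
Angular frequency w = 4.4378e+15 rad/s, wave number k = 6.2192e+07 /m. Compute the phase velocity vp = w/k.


vp = w / k
= 4.4378e+15 / 6.2192e+07
= 7.1356e+07 m/s

7.1356e+07


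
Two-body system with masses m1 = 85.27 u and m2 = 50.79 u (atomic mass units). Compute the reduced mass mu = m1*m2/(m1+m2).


mu = m1 * m2 / (m1 + m2)
= 85.27 * 50.79 / (85.27 + 50.79)
= 4330.8633 / 136.06
= 31.8305 u

31.8305


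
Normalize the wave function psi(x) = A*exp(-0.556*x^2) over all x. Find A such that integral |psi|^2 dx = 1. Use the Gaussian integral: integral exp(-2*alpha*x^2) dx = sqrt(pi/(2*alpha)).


integral |psi|^2 dx = A^2 * sqrt(pi/(2*alpha)) = 1
A^2 = sqrt(2*alpha/pi)
= sqrt(2 * 0.556 / pi)
= 0.594946
A = sqrt(0.594946)
= 0.7713

0.7713


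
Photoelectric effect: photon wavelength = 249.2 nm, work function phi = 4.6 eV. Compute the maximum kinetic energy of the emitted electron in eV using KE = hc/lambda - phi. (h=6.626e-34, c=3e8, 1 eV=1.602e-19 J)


E_photon = hc / lambda
= (6.626e-34)(3e8) / (249.2e-9)
= 7.9767e-19 J
= 4.9792 eV
KE = E_photon - phi
= 4.9792 - 4.6
= 0.3792 eV

0.3792


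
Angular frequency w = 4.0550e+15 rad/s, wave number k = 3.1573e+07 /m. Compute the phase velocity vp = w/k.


vp = w / k
= 4.0550e+15 / 3.1573e+07
= 1.2843e+08 m/s

1.2843e+08


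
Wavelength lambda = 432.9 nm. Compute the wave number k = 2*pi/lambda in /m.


k = 2 * pi / lambda
= 6.2832 / (432.9e-9)
= 6.2832 / 4.3290e-07
= 1.4514e+07 /m

1.4514e+07


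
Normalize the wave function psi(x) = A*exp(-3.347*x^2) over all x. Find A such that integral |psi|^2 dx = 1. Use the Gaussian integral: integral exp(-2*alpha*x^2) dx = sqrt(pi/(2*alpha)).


integral |psi|^2 dx = A^2 * sqrt(pi/(2*alpha)) = 1
A^2 = sqrt(2*alpha/pi)
= sqrt(2 * 3.347 / pi)
= 1.459714
A = sqrt(1.459714)
= 1.2082

1.2082


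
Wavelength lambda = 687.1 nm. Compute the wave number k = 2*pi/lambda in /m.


k = 2 * pi / lambda
= 6.2832 / (687.1e-9)
= 6.2832 / 6.8710e-07
= 9.1445e+06 /m

9.1445e+06


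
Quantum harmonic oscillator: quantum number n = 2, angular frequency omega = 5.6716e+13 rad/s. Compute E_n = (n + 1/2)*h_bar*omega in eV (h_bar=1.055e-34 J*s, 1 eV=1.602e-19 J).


E = (n + 1/2) * h_bar * omega
= (2 + 0.5) * 1.055e-34 * 5.6716e+13
= 2.5 * 5.9835e-21
= 1.4959e-20 J
= 0.0934 eV

0.0934


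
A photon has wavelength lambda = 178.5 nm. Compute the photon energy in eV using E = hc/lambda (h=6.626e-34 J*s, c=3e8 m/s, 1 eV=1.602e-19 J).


E = hc / lambda
= (6.626e-34)(3e8) / (178.5e-9)
= 1.9878e-25 / 1.7850e-07
= 1.1136e-18 J
Converting to eV: 1.1136e-18 / 1.602e-19
= 6.9514 eV

6.9514


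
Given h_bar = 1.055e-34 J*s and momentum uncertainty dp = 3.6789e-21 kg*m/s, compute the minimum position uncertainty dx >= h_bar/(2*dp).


dx = h_bar / (2 * dp)
= 1.055e-34 / (2 * 3.6789e-21)
= 1.055e-34 / 7.3578e-21
= 1.4339e-14 m

1.4339e-14


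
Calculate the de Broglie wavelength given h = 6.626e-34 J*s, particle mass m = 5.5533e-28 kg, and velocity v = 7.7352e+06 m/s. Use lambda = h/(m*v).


lambda = h / (m * v)
= 6.626e-34 / (5.5533e-28 * 7.7352e+06)
= 6.626e-34 / 4.2956e-21
= 1.5425e-13 m

1.5425e-13


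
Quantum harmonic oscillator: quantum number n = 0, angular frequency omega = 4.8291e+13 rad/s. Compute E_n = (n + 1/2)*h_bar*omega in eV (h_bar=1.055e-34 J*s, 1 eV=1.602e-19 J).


E = (n + 1/2) * h_bar * omega
= (0 + 0.5) * 1.055e-34 * 4.8291e+13
= 0.5 * 5.0947e-21
= 2.5474e-21 J
= 0.0159 eV

0.0159


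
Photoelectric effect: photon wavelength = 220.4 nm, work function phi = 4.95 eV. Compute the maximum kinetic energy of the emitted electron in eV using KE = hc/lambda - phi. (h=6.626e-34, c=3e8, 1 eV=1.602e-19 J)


E_photon = hc / lambda
= (6.626e-34)(3e8) / (220.4e-9)
= 9.0191e-19 J
= 5.6299 eV
KE = E_photon - phi
= 5.6299 - 4.95
= 0.6799 eV

0.6799


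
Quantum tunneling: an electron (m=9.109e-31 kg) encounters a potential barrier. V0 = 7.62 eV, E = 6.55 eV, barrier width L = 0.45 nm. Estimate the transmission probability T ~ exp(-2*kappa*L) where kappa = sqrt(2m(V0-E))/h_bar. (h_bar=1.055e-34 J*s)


V0 - E = 1.07 eV = 1.7141e-19 J
kappa = sqrt(2 * m * (V0-E)) / h_bar
= sqrt(2 * 9.109e-31 * 1.7141e-19) / 1.055e-34
= 5.2969e+09 /m
2*kappa*L = 2 * 5.2969e+09 * 0.45e-9
= 4.7672
T = exp(-4.7672) = 8.504143e-03

8.504143e-03


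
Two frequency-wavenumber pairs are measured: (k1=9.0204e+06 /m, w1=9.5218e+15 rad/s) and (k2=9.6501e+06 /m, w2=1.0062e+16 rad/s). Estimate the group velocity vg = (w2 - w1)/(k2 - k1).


vg = (w2 - w1) / (k2 - k1)
= (1.0062e+16 - 9.5218e+15) / (9.6501e+06 - 9.0204e+06)
= 5.4020e+14 / 6.2970e+05
= 8.5787e+08 m/s

8.5787e+08


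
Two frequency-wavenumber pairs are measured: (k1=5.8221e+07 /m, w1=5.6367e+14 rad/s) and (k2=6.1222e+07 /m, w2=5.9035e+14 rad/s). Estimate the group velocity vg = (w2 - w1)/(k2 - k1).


vg = (w2 - w1) / (k2 - k1)
= (5.9035e+14 - 5.6367e+14) / (6.1222e+07 - 5.8221e+07)
= 2.6680e+13 / 3.0010e+06
= 8.8904e+06 m/s

8.8904e+06


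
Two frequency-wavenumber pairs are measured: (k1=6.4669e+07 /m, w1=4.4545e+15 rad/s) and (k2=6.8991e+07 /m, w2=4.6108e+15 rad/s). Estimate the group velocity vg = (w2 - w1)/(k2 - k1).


vg = (w2 - w1) / (k2 - k1)
= (4.6108e+15 - 4.4545e+15) / (6.8991e+07 - 6.4669e+07)
= 1.5630e+14 / 4.3220e+06
= 3.6164e+07 m/s

3.6164e+07


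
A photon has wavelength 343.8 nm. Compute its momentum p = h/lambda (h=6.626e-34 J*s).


p = h / lambda
= 6.626e-34 / (343.8e-9)
= 6.626e-34 / 3.4380e-07
= 1.9273e-27 kg*m/s

1.9273e-27


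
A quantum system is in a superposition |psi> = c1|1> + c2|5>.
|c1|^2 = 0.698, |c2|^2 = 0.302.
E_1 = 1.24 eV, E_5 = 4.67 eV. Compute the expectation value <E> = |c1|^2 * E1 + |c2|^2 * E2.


<E> = |c1|^2 * E1 + |c2|^2 * E2
= 0.698 * 1.24 + 0.302 * 4.67
= 0.8655 + 1.4103
= 2.2759 eV

2.2759


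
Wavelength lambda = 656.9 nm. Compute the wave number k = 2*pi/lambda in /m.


k = 2 * pi / lambda
= 6.2832 / (656.9e-9)
= 6.2832 / 6.5690e-07
= 9.5649e+06 /m

9.5649e+06


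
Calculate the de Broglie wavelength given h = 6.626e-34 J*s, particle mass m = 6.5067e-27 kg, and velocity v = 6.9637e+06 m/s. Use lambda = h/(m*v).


lambda = h / (m * v)
= 6.626e-34 / (6.5067e-27 * 6.9637e+06)
= 6.626e-34 / 4.5311e-20
= 1.4623e-14 m

1.4623e-14


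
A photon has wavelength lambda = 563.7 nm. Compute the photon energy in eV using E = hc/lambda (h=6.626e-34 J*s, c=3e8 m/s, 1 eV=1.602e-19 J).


E = hc / lambda
= (6.626e-34)(3e8) / (563.7e-9)
= 1.9878e-25 / 5.6370e-07
= 3.5263e-19 J
Converting to eV: 3.5263e-19 / 1.602e-19
= 2.2012 eV

2.2012


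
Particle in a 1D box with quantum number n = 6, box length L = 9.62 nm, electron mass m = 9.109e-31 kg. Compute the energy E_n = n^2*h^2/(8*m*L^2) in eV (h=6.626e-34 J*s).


E = n^2 * h^2 / (8 * m * L^2)
= 6^2 * (6.626e-34)^2 / (8 * 9.109e-31 * (9.62e-9)^2)
= 36 * 4.3904e-67 / (8 * 9.109e-31 * 9.2544e-17)
= 2.3437e-20 J
= 0.1463 eV

0.1463


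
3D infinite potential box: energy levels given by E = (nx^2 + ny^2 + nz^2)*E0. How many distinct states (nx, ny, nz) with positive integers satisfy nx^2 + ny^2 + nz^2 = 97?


Enumerate all (nx, ny, nz) with nx^2 + ny^2 + nz^2 = 97:
(5,6,6)
(6,5,6)
(6,6,5)
Total degeneracy = 3

3


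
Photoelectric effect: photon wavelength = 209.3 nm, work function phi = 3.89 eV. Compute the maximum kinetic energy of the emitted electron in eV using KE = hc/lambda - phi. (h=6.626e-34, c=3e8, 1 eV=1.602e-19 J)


E_photon = hc / lambda
= (6.626e-34)(3e8) / (209.3e-9)
= 9.4974e-19 J
= 5.9284 eV
KE = E_photon - phi
= 5.9284 - 3.89
= 2.0384 eV

2.0384


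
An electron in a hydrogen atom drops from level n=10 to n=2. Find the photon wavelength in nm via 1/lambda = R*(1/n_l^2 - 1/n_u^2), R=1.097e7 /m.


1/lambda = R * (1/n_l^2 - 1/n_u^2)
= 1.097e7 * (1/2^2 - 1/10^2)
= 1.097e7 * (0.25 - 0.01)
= 1.097e7 * 0.24
= 2.6328e+06 /m
lambda = 1 / 2.6328e+06 = 379.8238 nm

379.8238


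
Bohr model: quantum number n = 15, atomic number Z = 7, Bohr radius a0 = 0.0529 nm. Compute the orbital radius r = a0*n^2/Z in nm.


r = a0 * n^2 / Z
= 0.0529 * 15^2 / 7
= 0.0529 * 225 / 7
= 1.7004 nm

1.7004


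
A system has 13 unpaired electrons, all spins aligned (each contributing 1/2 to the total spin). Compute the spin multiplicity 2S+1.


Total spin S = N * (1/2) = 13 * 0.5 = 6.5
Spin multiplicity = 2S + 1
= 2 * 6.5 + 1
= 14

14


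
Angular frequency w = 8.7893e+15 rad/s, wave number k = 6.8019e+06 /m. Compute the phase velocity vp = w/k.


vp = w / k
= 8.7893e+15 / 6.8019e+06
= 1.2922e+09 m/s

1.2922e+09


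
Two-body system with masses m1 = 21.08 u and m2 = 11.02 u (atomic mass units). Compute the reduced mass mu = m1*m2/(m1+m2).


mu = m1 * m2 / (m1 + m2)
= 21.08 * 11.02 / (21.08 + 11.02)
= 232.3016 / 32.1
= 7.2368 u

7.2368


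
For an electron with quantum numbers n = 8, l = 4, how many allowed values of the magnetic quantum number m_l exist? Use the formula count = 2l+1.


m_l ranges from -l to +l in integer steps
So m_l goes from -4 to +4
Count = 2l + 1 = 2*4 + 1
= 9

9


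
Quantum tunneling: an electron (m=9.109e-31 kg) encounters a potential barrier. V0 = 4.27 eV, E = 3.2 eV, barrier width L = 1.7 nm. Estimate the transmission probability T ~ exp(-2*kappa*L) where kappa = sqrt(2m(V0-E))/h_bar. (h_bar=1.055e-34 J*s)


V0 - E = 1.07 eV = 1.7141e-19 J
kappa = sqrt(2 * m * (V0-E)) / h_bar
= sqrt(2 * 9.109e-31 * 1.7141e-19) / 1.055e-34
= 5.2969e+09 /m
2*kappa*L = 2 * 5.2969e+09 * 1.7e-9
= 18.0094
T = exp(-18.0094) = 1.508705e-08

1.508705e-08


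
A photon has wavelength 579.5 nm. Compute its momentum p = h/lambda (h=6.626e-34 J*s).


p = h / lambda
= 6.626e-34 / (579.5e-9)
= 6.626e-34 / 5.7950e-07
= 1.1434e-27 kg*m/s

1.1434e-27


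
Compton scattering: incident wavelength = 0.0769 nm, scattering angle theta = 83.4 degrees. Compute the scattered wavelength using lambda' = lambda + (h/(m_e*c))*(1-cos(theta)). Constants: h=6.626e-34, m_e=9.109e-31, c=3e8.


Compton wavelength: h/(m_e*c) = 2.4247e-12 m
d_lambda = 2.4247e-12 * (1 - cos(83.4 deg))
= 2.4247e-12 * 0.885063
= 2.1460e-12 m = 0.002146 nm
lambda' = 0.0769 + 0.002146
= 0.079046 nm

0.079046


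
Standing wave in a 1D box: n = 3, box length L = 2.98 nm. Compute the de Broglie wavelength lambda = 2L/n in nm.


lambda = 2L / n
= 2 * 2.98 / 3
= 5.96 / 3
= 1.9867 nm

1.9867


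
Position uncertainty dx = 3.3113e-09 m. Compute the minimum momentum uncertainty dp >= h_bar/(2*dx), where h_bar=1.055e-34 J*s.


dp = h_bar / (2 * dx)
= 1.055e-34 / (2 * 3.3113e-09)
= 1.055e-34 / 6.6226e-09
= 1.5930e-26 kg*m/s

1.5930e-26


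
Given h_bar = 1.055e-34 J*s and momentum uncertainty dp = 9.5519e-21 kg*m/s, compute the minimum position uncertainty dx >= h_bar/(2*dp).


dx = h_bar / (2 * dp)
= 1.055e-34 / (2 * 9.5519e-21)
= 1.055e-34 / 1.9104e-20
= 5.5225e-15 m

5.5225e-15


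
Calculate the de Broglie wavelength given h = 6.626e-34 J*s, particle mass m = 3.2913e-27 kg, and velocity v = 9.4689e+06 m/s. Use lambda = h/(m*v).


lambda = h / (m * v)
= 6.626e-34 / (3.2913e-27 * 9.4689e+06)
= 6.626e-34 / 3.1165e-20
= 2.1261e-14 m

2.1261e-14


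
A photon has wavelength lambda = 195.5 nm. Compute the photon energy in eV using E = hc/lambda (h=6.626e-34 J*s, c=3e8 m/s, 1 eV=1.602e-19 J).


E = hc / lambda
= (6.626e-34)(3e8) / (195.5e-9)
= 1.9878e-25 / 1.9550e-07
= 1.0168e-18 J
Converting to eV: 1.0168e-18 / 1.602e-19
= 6.3469 eV

6.3469


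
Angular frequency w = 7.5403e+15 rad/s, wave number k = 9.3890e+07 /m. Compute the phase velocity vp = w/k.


vp = w / k
= 7.5403e+15 / 9.3890e+07
= 8.0310e+07 m/s

8.0310e+07


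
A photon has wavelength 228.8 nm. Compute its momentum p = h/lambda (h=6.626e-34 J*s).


p = h / lambda
= 6.626e-34 / (228.8e-9)
= 6.626e-34 / 2.2880e-07
= 2.8960e-27 kg*m/s

2.8960e-27


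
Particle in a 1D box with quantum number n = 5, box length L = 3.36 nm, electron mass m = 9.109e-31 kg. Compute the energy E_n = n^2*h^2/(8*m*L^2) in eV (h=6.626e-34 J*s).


E = n^2 * h^2 / (8 * m * L^2)
= 5^2 * (6.626e-34)^2 / (8 * 9.109e-31 * (3.36e-9)^2)
= 25 * 4.3904e-67 / (8 * 9.109e-31 * 1.1290e-17)
= 1.3341e-19 J
= 0.8328 eV

0.8328


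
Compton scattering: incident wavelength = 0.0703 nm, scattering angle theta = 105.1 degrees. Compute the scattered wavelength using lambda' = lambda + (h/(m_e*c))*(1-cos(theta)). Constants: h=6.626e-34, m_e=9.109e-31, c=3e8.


Compton wavelength: h/(m_e*c) = 2.4247e-12 m
d_lambda = 2.4247e-12 * (1 - cos(105.1 deg))
= 2.4247e-12 * 1.260505
= 3.0564e-12 m = 0.003056 nm
lambda' = 0.0703 + 0.003056
= 0.073356 nm

0.073356


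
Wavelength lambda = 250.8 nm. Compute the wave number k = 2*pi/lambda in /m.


k = 2 * pi / lambda
= 6.2832 / (250.8e-9)
= 6.2832 / 2.5080e-07
= 2.5053e+07 /m

2.5053e+07


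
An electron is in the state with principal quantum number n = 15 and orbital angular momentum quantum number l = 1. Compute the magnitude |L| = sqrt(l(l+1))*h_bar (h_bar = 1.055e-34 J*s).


L = sqrt(l*(l+1)) * h_bar
= sqrt(1 * 2) * 1.055e-34
= sqrt(2) * 1.055e-34
= 1.4142 * 1.055e-34
= 1.4920e-34 J*s

1.4920e-34


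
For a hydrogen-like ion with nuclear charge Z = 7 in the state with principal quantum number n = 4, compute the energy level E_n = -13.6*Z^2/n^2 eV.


E_n = -13.6 * Z^2 / n^2
= -13.6 * 7^2 / 4^2
= -13.6 * 49 / 16
= -41.65 eV

-41.65


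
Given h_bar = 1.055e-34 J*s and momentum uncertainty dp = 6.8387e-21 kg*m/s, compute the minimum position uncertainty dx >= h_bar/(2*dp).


dx = h_bar / (2 * dp)
= 1.055e-34 / (2 * 6.8387e-21)
= 1.055e-34 / 1.3677e-20
= 7.7135e-15 m

7.7135e-15


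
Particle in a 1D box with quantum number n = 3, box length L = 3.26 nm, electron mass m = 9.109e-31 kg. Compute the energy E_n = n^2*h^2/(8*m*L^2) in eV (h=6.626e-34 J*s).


E = n^2 * h^2 / (8 * m * L^2)
= 3^2 * (6.626e-34)^2 / (8 * 9.109e-31 * (3.26e-9)^2)
= 9 * 4.3904e-67 / (8 * 9.109e-31 * 1.0628e-17)
= 5.1021e-20 J
= 0.3185 eV

0.3185


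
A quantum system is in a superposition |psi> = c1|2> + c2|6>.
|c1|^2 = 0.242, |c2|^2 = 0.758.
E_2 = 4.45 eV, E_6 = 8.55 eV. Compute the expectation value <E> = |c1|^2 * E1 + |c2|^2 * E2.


<E> = |c1|^2 * E1 + |c2|^2 * E2
= 0.242 * 4.45 + 0.758 * 8.55
= 1.0769 + 6.4809
= 7.5578 eV

7.5578


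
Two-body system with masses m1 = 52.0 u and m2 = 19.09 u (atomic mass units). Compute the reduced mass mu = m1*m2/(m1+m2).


mu = m1 * m2 / (m1 + m2)
= 52.0 * 19.09 / (52.0 + 19.09)
= 992.68 / 71.09
= 13.9637 u

13.9637


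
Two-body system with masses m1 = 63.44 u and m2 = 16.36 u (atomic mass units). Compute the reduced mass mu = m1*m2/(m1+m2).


mu = m1 * m2 / (m1 + m2)
= 63.44 * 16.36 / (63.44 + 16.36)
= 1037.8784 / 79.8
= 13.006 u

13.006


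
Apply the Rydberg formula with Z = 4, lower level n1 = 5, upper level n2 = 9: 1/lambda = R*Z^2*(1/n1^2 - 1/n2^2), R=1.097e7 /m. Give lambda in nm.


1/lambda = R * Z^2 * (1/n1^2 - 1/n2^2)
= 1.097e7 * 4^2 * (1/5^2 - 1/9^2)
= 1.097e7 * 16 * (0.04 - 0.012346)
= 4.8539e+06 /m
lambda = 1 / 4.8539e+06
= 206.0205 nm

206.0205


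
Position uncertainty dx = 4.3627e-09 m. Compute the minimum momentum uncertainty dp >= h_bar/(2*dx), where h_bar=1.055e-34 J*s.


dp = h_bar / (2 * dx)
= 1.055e-34 / (2 * 4.3627e-09)
= 1.055e-34 / 8.7254e-09
= 1.2091e-26 kg*m/s

1.2091e-26


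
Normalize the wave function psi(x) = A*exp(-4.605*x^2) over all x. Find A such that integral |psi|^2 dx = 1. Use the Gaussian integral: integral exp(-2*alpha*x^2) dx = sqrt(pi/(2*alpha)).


integral |psi|^2 dx = A^2 * sqrt(pi/(2*alpha)) = 1
A^2 = sqrt(2*alpha/pi)
= sqrt(2 * 4.605 / pi)
= 1.712202
A = sqrt(1.712202)
= 1.3085

1.3085


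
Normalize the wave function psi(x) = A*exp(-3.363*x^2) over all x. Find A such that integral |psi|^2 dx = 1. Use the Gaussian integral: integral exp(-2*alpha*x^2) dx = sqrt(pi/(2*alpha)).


integral |psi|^2 dx = A^2 * sqrt(pi/(2*alpha)) = 1
A^2 = sqrt(2*alpha/pi)
= sqrt(2 * 3.363 / pi)
= 1.463199
A = sqrt(1.463199)
= 1.2096

1.2096


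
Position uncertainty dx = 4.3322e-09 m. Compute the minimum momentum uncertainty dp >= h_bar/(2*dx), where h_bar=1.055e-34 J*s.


dp = h_bar / (2 * dx)
= 1.055e-34 / (2 * 4.3322e-09)
= 1.055e-34 / 8.6644e-09
= 1.2176e-26 kg*m/s

1.2176e-26


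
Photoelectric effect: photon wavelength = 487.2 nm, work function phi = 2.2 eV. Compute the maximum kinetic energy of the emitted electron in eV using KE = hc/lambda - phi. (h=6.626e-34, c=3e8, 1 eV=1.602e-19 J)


E_photon = hc / lambda
= (6.626e-34)(3e8) / (487.2e-9)
= 4.0800e-19 J
= 2.5468 eV
KE = E_photon - phi
= 2.5468 - 2.2
= 0.3468 eV

0.3468


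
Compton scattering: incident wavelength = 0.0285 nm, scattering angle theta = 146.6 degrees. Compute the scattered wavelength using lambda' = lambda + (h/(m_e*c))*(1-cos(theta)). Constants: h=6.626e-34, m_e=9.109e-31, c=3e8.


Compton wavelength: h/(m_e*c) = 2.4247e-12 m
d_lambda = 2.4247e-12 * (1 - cos(146.6 deg))
= 2.4247e-12 * 1.834848
= 4.4490e-12 m = 0.004449 nm
lambda' = 0.0285 + 0.004449
= 0.032949 nm

0.032949


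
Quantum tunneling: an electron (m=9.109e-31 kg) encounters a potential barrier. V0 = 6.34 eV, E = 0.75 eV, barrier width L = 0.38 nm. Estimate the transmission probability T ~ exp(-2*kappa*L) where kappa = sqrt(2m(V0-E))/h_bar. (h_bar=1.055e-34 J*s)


V0 - E = 5.59 eV = 8.9552e-19 J
kappa = sqrt(2 * m * (V0-E)) / h_bar
= sqrt(2 * 9.109e-31 * 8.9552e-19) / 1.055e-34
= 1.2107e+10 /m
2*kappa*L = 2 * 1.2107e+10 * 0.38e-9
= 9.2013
T = exp(-9.2013) = 1.009093e-04

1.009093e-04


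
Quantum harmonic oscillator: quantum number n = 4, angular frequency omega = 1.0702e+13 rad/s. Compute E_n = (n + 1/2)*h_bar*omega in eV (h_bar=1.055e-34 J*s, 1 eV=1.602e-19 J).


E = (n + 1/2) * h_bar * omega
= (4 + 0.5) * 1.055e-34 * 1.0702e+13
= 4.5 * 1.1291e-21
= 5.0808e-21 J
= 0.0317 eV

0.0317


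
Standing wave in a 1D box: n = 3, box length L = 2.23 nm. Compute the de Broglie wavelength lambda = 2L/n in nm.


lambda = 2L / n
= 2 * 2.23 / 3
= 4.46 / 3
= 1.4867 nm

1.4867


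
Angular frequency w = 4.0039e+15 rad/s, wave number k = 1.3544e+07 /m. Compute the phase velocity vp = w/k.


vp = w / k
= 4.0039e+15 / 1.3544e+07
= 2.9562e+08 m/s

2.9562e+08


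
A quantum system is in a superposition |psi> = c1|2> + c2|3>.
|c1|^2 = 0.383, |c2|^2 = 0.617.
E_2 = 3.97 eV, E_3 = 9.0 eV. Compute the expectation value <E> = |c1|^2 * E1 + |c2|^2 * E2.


<E> = |c1|^2 * E1 + |c2|^2 * E2
= 0.383 * 3.97 + 0.617 * 9.0
= 1.5205 + 5.553
= 7.0735 eV

7.0735


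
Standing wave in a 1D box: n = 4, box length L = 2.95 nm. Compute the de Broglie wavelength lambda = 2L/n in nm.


lambda = 2L / n
= 2 * 2.95 / 4
= 5.9 / 4
= 1.475 nm

1.475


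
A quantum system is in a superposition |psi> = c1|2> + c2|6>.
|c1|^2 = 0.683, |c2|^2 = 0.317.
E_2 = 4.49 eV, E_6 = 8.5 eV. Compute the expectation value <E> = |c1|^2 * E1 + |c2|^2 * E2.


<E> = |c1|^2 * E1 + |c2|^2 * E2
= 0.683 * 4.49 + 0.317 * 8.5
= 3.0667 + 2.6945
= 5.7612 eV

5.7612


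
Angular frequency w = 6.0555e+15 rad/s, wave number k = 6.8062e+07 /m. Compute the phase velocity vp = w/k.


vp = w / k
= 6.0555e+15 / 6.8062e+07
= 8.8970e+07 m/s

8.8970e+07


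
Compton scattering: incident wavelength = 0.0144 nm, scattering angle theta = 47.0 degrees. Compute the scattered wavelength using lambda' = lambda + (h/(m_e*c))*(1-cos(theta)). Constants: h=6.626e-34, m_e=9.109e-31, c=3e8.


Compton wavelength: h/(m_e*c) = 2.4247e-12 m
d_lambda = 2.4247e-12 * (1 - cos(47.0 deg))
= 2.4247e-12 * 0.318002
= 7.7106e-13 m = 0.000771 nm
lambda' = 0.0144 + 0.000771
= 0.015171 nm

0.015171


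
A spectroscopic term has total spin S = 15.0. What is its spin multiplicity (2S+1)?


Spin multiplicity = 2S + 1
= 2 * 15.0 + 1
= 30.0 + 1
= 31

31


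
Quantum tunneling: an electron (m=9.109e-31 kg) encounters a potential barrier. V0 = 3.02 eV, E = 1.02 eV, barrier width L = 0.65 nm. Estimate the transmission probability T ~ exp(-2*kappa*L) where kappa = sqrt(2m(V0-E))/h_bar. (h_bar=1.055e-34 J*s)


V0 - E = 2.0 eV = 3.2040e-19 J
kappa = sqrt(2 * m * (V0-E)) / h_bar
= sqrt(2 * 9.109e-31 * 3.2040e-19) / 1.055e-34
= 7.2418e+09 /m
2*kappa*L = 2 * 7.2418e+09 * 0.65e-9
= 9.4143
T = exp(-9.4143) = 8.155048e-05

8.155048e-05


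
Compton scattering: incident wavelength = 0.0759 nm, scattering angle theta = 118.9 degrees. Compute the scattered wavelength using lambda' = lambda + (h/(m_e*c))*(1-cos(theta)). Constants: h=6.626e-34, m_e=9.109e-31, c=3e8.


Compton wavelength: h/(m_e*c) = 2.4247e-12 m
d_lambda = 2.4247e-12 * (1 - cos(118.9 deg))
= 2.4247e-12 * 1.483282
= 3.5965e-12 m = 0.003597 nm
lambda' = 0.0759 + 0.003597
= 0.079497 nm

0.079497


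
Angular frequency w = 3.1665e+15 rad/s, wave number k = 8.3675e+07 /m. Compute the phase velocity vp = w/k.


vp = w / k
= 3.1665e+15 / 8.3675e+07
= 3.7843e+07 m/s

3.7843e+07


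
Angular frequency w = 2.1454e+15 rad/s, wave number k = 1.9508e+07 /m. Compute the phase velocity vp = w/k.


vp = w / k
= 2.1454e+15 / 1.9508e+07
= 1.0998e+08 m/s

1.0998e+08


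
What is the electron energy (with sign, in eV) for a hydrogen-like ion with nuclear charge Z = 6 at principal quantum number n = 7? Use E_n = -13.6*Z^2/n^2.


E_n = -13.6 * Z^2 / n^2
= -13.6 * 6^2 / 7^2
= -13.6 * 36 / 49
= -9.9918 eV

-9.9918


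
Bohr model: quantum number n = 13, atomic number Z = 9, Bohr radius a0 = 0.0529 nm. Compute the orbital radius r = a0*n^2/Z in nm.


r = a0 * n^2 / Z
= 0.0529 * 13^2 / 9
= 0.0529 * 169 / 9
= 0.9933 nm

0.9933


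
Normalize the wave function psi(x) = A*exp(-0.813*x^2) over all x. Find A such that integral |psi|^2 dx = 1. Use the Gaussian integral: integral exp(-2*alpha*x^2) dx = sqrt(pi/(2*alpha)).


integral |psi|^2 dx = A^2 * sqrt(pi/(2*alpha)) = 1
A^2 = sqrt(2*alpha/pi)
= sqrt(2 * 0.813 / pi)
= 0.719425
A = sqrt(0.719425)
= 0.8482

0.8482


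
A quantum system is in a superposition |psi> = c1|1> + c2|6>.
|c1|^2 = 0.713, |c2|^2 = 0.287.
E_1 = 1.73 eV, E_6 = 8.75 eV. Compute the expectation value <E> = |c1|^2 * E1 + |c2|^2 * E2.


<E> = |c1|^2 * E1 + |c2|^2 * E2
= 0.713 * 1.73 + 0.287 * 8.75
= 1.2335 + 2.5112
= 3.7447 eV

3.7447


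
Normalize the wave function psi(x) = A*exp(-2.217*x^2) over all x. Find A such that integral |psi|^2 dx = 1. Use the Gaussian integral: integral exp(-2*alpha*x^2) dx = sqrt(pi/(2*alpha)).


integral |psi|^2 dx = A^2 * sqrt(pi/(2*alpha)) = 1
A^2 = sqrt(2*alpha/pi)
= sqrt(2 * 2.217 / pi)
= 1.188018
A = sqrt(1.188018)
= 1.09

1.09


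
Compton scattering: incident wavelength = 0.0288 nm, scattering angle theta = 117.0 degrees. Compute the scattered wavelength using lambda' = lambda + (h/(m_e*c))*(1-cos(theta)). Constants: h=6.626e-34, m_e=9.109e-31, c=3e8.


Compton wavelength: h/(m_e*c) = 2.4247e-12 m
d_lambda = 2.4247e-12 * (1 - cos(117.0 deg))
= 2.4247e-12 * 1.45399
= 3.5255e-12 m = 0.003526 nm
lambda' = 0.0288 + 0.003526
= 0.032326 nm

0.032326


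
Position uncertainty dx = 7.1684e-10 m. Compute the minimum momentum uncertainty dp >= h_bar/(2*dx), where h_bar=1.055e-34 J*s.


dp = h_bar / (2 * dx)
= 1.055e-34 / (2 * 7.1684e-10)
= 1.055e-34 / 1.4337e-09
= 7.3587e-26 kg*m/s

7.3587e-26


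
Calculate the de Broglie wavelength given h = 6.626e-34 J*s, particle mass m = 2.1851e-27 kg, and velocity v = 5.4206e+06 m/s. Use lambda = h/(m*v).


lambda = h / (m * v)
= 6.626e-34 / (2.1851e-27 * 5.4206e+06)
= 6.626e-34 / 1.1845e-20
= 5.5941e-14 m

5.5941e-14


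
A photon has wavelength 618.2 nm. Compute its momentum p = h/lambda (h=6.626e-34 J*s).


p = h / lambda
= 6.626e-34 / (618.2e-9)
= 6.626e-34 / 6.1820e-07
= 1.0718e-27 kg*m/s

1.0718e-27


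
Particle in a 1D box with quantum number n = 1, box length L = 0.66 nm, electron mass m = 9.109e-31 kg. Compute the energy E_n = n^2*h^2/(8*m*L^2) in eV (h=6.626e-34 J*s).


E = n^2 * h^2 / (8 * m * L^2)
= 1^2 * (6.626e-34)^2 / (8 * 9.109e-31 * (0.66e-9)^2)
= 1 * 4.3904e-67 / (8 * 9.109e-31 * 4.3560e-19)
= 1.3831e-19 J
= 0.8634 eV

0.8634


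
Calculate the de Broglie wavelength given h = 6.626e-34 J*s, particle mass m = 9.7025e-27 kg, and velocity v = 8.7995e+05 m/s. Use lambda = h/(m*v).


lambda = h / (m * v)
= 6.626e-34 / (9.7025e-27 * 8.7995e+05)
= 6.626e-34 / 8.5377e-21
= 7.7609e-14 m

7.7609e-14


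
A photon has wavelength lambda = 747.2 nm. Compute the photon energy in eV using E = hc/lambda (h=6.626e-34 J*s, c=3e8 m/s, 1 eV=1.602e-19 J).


E = hc / lambda
= (6.626e-34)(3e8) / (747.2e-9)
= 1.9878e-25 / 7.4720e-07
= 2.6603e-19 J
Converting to eV: 2.6603e-19 / 1.602e-19
= 1.6606 eV

1.6606
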